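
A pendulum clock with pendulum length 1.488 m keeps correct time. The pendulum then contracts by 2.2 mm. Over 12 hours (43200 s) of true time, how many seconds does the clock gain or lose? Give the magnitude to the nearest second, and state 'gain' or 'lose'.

gain 32 s

T ∝ √L, so T'/T = √(1.48580/1.488) = 0.999260.
In 43200 s of true time the clock registers 43200/0.999260 = 43232.0 s, so it gains 32 s.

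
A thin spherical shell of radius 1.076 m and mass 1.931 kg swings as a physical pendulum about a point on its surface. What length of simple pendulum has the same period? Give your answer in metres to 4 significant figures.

1.793 m

The equivalent simple-pendulum length is L_eq = I/(md), where I is about the pivot and d = 1.0760 m.
I_cm = (2/3)mR² = 1.4904 kg·m², so I = I_cm + md² = 1.4904 + 2.2357 = 3.7261 kg·m².
L_eq = 3.7261/(1.931 × 1.0760) = 1.793 m.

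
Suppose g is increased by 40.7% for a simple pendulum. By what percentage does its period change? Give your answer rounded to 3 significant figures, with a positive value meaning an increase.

-15.7%

T ∝ 1/√g, so T'/T = 1/√(1.407) = 0.8430.
Percentage change in T = (0.8430 − 1) × 100% = -15.7%.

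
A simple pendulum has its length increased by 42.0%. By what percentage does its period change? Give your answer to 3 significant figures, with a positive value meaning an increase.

T ∝ √L, so T'/T = √(1.420) = 1.192.
Percentage change in T = (1.192 − 1) × 100% = 19.2%.

19.2%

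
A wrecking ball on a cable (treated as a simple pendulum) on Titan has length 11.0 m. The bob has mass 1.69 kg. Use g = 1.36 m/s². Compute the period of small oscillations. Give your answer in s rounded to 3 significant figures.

17.9 s

T = 2π√(L/g) = 2π√(11.0/1.36) = 2π × 2.844 = 17.9 s.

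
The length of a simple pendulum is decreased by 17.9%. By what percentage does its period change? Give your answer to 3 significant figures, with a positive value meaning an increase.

-9.39%

T ∝ √L, so T'/T = √(0.8210) = 0.9061.
Percentage change in T = (0.9061 − 1) × 100% = -9.39%.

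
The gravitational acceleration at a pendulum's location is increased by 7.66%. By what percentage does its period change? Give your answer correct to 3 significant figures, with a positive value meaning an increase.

-3.62%

T ∝ 1/√g, so T'/T = 1/√(1.077) = 0.9638.
Percentage change in T = (0.9638 − 1) × 100% = -3.62%.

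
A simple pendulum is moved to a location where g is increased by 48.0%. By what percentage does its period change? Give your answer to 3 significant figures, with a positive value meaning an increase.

-17.8%

T ∝ 1/√g, so T'/T = 1/√(1.480) = 0.8220.
Percentage change in T = (0.8220 − 1) × 100% = -17.8%.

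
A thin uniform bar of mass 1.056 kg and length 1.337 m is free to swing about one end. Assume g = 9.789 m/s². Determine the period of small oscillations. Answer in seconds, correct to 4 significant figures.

1.896 s

For a physical pendulum T = 2π√(I/(mgd)), with d = 0.66850 m from pivot to centre of mass.
I_cm = mL²/12 = 1.056 × 1.337²/12 = 0.15731 kg·m²; I = I_cm + md² = 0.15731 + 1.056 × 0.66850² = 0.62922 kg·m².
T = 2π√(0.62922/(1.056 × 9.789 × 0.66850)) = 1.896 s.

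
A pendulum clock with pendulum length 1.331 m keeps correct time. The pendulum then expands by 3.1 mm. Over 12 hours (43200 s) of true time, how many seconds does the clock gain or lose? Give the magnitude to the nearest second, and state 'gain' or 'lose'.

T ∝ √L, so T'/T = √(1.33410/1.331) = 1.00116.
In 43200 s of true time the clock registers 43200/1.00116 = 43149.8 s, so it loses 50 s.

lose 50 s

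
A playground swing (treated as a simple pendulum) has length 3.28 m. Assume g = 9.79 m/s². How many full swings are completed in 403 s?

T = 2π√(L/g) = 2π√(3.28/9.79) = 3.637 s.
Number of complete oscillations = ⌊403/3.637⌋ = ⌊110.8⌋ = 110.

110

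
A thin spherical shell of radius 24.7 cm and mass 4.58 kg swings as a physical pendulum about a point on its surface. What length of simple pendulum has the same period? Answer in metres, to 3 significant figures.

0.412 m

The equivalent simple-pendulum length is L_eq = I/(md), where I is about the pivot and d = 0.2470 m.
I_cm = (2/3)mR² = 0.1863 kg·m², so I = I_cm + md² = 0.1863 + 0.2794 = 0.4657 kg·m².
L_eq = 0.4657/(4.58 × 0.2470) = 0.412 m.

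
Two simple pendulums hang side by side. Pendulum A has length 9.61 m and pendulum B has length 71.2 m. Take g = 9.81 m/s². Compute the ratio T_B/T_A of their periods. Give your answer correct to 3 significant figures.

2.72

T ∝ √L, so T_B/T_A = √(L_B/L_A) = √(71.2/9.61) = 2.72.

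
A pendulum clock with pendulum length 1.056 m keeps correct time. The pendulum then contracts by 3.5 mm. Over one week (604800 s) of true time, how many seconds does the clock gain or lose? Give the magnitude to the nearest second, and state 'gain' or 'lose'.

T ∝ √L, so T'/T = √(1.05250/1.056) = 0.998341.
In 604800 s of true time the clock registers 604800/0.998341 = 605804.8 s, so it gains 1005 s.

gain 1005 s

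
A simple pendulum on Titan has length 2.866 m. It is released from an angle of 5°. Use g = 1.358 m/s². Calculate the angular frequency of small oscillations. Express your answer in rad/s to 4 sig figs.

ω = √(g/L) = √(1.358/2.866) = 0.6884 rad/s.

0.6884 rad/s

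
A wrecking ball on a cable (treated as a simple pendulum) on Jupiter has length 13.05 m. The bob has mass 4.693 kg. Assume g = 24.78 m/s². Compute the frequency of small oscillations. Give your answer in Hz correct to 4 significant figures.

0.2193 Hz

T = 2π√(L/g) = 2π√(13.05/24.78) = 4.5597 s, so f = 1/T = 0.2193 Hz.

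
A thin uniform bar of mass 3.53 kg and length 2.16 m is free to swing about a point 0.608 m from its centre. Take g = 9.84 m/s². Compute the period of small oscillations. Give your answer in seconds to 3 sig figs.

2.24 s

For a physical pendulum T = 2π√(I/(mgd)), with d = 0.6080 m from pivot to centre of mass.
I_cm = mL²/12 = 3.53 × 2.16²/12 = 1.372 kg·m²; I = I_cm + md² = 1.372 + 3.53 × 0.6080² = 2.677 kg·m².
T = 2π√(2.677/(3.53 × 9.84 × 0.6080)) = 2.24 s.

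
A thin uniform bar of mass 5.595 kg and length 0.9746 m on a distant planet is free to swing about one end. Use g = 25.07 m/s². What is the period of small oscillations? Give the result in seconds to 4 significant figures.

For a physical pendulum T = 2π√(I/(mgd)), with d = 0.48730 m from pivot to centre of mass.
I_cm = mL²/12 = 5.595 × 0.9746²/12 = 0.44287 kg·m²; I = I_cm + md² = 0.44287 + 5.595 × 0.48730² = 1.7715 kg·m².
T = 2π√(1.7715/(5.595 × 25.07 × 0.48730)) = 1.012 s.

1.012 s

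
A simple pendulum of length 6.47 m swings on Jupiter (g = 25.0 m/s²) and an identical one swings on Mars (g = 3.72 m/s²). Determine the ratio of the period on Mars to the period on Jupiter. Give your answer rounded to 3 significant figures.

2.59

T ∝ 1/√g, so T₂/T₁ = √(g₁/g₂) = √(25.0/3.72) = 2.59.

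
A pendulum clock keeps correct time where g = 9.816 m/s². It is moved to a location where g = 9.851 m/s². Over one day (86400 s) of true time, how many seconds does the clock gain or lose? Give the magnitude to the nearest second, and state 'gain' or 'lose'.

The clock's period scales as T ∝ 1/√g, so T'/T = √(9.816/9.851) = 0.998222.
In 86400 s of true time the clock registers 86400/0.998222 = 86553.9 s, so it gains 154 s.

gain 154 s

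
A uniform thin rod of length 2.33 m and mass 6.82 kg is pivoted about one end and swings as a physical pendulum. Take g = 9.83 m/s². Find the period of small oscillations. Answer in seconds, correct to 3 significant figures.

For a physical pendulum T = 2π√(I/(mgd)), with d = 1.165 m from pivot to centre of mass.
I_cm = mL²/12 = 6.82 × 2.33²/12 = 3.085 kg·m²; I = I_cm + md² = 3.085 + 6.82 × 1.165² = 12.34 kg·m².
T = 2π√(12.34/(6.82 × 9.83 × 1.165)) = 2.50 s.

2.50 s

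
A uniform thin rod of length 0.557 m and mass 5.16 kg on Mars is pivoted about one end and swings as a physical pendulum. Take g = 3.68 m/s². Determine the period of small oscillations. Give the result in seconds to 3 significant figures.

2.00 s

For a physical pendulum T = 2π√(I/(mgd)), with d = 0.2785 m from pivot to centre of mass.
I_cm = mL²/12 = 5.16 × 0.557²/12 = 0.1334 kg·m²; I = I_cm + md² = 0.1334 + 5.16 × 0.2785² = 0.5336 kg·m².
T = 2π√(0.5336/(5.16 × 3.68 × 0.2785)) = 2.00 s.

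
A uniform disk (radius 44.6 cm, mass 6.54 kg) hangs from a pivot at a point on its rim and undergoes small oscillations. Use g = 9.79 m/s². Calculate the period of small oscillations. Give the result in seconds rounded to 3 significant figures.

1.64 s

I_cm = ½mr² = 0.6505 kg·m². The pivot is at distance d = 0.446 m from the centre of mass.
By the parallel-axis theorem, I = I_cm + md² = 0.6505 + 1.301 = 1.951 kg·m².
T = 2π√(I/(mgd)) = 2π√(1.951/(6.54 × 9.79 × 0.446)) = 1.64 s.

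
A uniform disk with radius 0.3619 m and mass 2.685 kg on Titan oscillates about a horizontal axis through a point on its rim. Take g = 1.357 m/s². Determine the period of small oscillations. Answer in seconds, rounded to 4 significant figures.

I_cm = ½mr² = 0.17583 kg·m². The pivot is at distance d = 0.3619 m from the centre of mass.
By the parallel-axis theorem, I = I_cm + md² = 0.17583 + 0.35166 = 0.52749 kg·m².
T = 2π√(I/(mgd)) = 2π√(0.52749/(2.685 × 1.357 × 0.3619)) = 3.974 s.

3.974 s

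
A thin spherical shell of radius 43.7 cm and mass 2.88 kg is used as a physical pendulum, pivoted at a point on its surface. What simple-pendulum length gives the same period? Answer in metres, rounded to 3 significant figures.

0.728 m

The equivalent simple-pendulum length is L_eq = I/(md), where I is about the pivot and d = 0.4370 m.
I_cm = (2/3)mR² = 0.3667 kg·m², so I = I_cm + md² = 0.3667 + 0.5500 = 0.9167 kg·m².
L_eq = 0.9167/(2.88 × 0.4370) = 0.728 m.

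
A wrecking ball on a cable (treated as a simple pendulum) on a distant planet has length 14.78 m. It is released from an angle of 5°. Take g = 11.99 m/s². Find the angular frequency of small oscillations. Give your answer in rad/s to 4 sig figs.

ω = √(g/L) = √(11.99/14.78) = 0.9007 rad/s.

0.9007 rad/s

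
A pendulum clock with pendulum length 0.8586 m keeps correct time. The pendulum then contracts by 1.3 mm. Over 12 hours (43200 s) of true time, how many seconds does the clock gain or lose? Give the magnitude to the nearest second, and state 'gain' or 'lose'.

gain 33 s

T ∝ √L, so T'/T = √(0.85730/0.8586) = 0.999243.
In 43200 s of true time the clock registers 43200/0.999243 = 43232.7 s, so it gains 33 s.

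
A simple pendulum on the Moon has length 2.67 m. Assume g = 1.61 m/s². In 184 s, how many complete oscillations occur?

22

T = 2π√(L/g) = 2π√(2.67/1.61) = 8.091 s.
Number of complete oscillations = ⌊184/8.091⌋ = ⌊22.74⌋ = 22.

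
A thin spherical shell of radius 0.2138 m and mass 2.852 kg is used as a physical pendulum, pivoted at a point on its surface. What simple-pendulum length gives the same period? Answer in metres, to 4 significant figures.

0.3563 m

The equivalent simple-pendulum length is L_eq = I/(md), where I is about the pivot and d = 0.21380 m.
I_cm = (2/3)mR² = 0.086911 kg·m², so I = I_cm + md² = 0.086911 + 0.13037 = 0.21728 kg·m².
L_eq = 0.21728/(2.852 × 0.21380) = 0.3563 m.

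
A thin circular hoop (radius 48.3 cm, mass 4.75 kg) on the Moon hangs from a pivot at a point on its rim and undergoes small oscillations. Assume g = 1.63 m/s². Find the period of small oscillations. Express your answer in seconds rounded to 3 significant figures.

I_cm = mr² = 1.108 kg·m². The pivot is at distance d = 0.483 m from the centre of mass.
By the parallel-axis theorem, I = I_cm + md² = 1.108 + 1.108 = 2.216 kg·m².
T = 2π√(I/(mgd)) = 2π√(2.216/(4.75 × 1.63 × 0.483)) = 4.84 s.

4.84 s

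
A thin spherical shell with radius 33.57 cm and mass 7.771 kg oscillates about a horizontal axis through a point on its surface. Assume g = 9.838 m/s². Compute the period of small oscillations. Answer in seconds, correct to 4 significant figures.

I_cm = (2/3)mr² = 0.58383 kg·m². The pivot is at distance d = 0.3357 m from the centre of mass.
By the parallel-axis theorem, I = I_cm + md² = 0.58383 + 0.87575 = 1.4596 kg·m².
T = 2π√(I/(mgd)) = 2π√(1.4596/(7.771 × 9.838 × 0.3357)) = 1.498 s.

1.498 s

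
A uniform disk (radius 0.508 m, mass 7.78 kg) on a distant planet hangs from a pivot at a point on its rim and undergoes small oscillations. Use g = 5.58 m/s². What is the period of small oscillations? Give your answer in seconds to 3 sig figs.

2.32 s

I_cm = ½mr² = 1.004 kg·m². The pivot is at distance d = 0.508 m from the centre of mass.
By the parallel-axis theorem, I = I_cm + md² = 1.004 + 2.008 = 3.012 kg·m².
T = 2π√(I/(mgd)) = 2π√(3.012/(7.78 × 5.58 × 0.508)) = 2.32 s.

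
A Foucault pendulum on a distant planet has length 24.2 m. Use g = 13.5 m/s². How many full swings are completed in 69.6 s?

8

T = 2π√(L/g) = 2π√(24.2/13.5) = 8.412 s.
Number of complete oscillations = ⌊69.6/8.412⌋ = ⌊8.273⌋ = 8.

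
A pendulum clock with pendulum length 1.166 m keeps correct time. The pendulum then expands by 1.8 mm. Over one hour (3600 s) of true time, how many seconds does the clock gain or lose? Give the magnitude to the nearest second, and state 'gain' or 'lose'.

T ∝ √L, so T'/T = √(1.16780/1.166) = 1.00077.
In 3600 s of true time the clock registers 3600/1.00077 = 3597.2 s, so it loses 3 s.

lose 3 s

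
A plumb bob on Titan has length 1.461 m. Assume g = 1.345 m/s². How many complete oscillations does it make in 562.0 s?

T = 2π√(L/g) = 2π√(1.461/1.345) = 6.5485 s.
Number of complete oscillations = ⌊562.0/6.5485⌋ = ⌊85.821⌋ = 85.

85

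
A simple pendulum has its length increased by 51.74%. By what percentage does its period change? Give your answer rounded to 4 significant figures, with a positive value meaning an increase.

T ∝ √L, so T'/T = √(1.5174) = 1.2318.
Percentage change in T = (1.2318 − 1) × 100% = 23.18%.

23.18%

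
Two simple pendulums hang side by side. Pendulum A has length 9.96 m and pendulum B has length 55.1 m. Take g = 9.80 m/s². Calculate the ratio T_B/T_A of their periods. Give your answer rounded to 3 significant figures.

2.35

T ∝ √L, so T_B/T_A = √(L_B/L_A) = √(55.1/9.96) = 2.35.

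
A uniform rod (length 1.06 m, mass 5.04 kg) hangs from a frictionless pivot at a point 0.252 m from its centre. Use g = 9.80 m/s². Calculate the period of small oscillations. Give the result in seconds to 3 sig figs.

1.58 s

For a physical pendulum T = 2π√(I/(mgd)), with d = 0.2520 m from pivot to centre of mass.
I_cm = mL²/12 = 5.04 × 1.06²/12 = 0.4719 kg·m²; I = I_cm + md² = 0.4719 + 5.04 × 0.2520² = 0.7920 kg·m².
T = 2π√(0.7920/(5.04 × 9.80 × 0.2520)) = 1.58 s.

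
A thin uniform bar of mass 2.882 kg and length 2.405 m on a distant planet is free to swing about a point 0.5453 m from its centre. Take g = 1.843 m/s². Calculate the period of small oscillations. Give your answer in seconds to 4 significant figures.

5.533 s

For a physical pendulum T = 2π√(I/(mgd)), with d = 0.54530 m from pivot to centre of mass.
I_cm = mL²/12 = 2.882 × 2.405²/12 = 1.3891 kg·m²; I = I_cm + md² = 1.3891 + 2.882 × 0.54530² = 2.2461 kg·m².
T = 2π√(2.2461/(2.882 × 1.843 × 0.54530)) = 5.533 s.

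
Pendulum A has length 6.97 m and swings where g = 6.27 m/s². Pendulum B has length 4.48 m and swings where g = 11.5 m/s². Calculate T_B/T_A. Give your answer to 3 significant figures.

0.592

T = 2π√(L/g), so T_B/T_A = √((L_B/g_B)/(L_A/g_A)) = √((4.48/11.5)/(6.97/6.27)) = 0.592.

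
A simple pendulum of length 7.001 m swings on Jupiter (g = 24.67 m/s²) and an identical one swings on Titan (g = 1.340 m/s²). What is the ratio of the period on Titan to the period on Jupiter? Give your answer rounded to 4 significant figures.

T ∝ 1/√g, so T₂/T₁ = √(g₁/g₂) = √(24.67/1.340) = 4.291.

4.291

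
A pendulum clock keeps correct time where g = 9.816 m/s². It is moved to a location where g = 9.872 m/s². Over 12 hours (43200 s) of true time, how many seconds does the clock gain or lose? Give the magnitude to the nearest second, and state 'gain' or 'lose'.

The clock's period scales as T ∝ 1/√g, so T'/T = √(9.816/9.872) = 0.997160.
In 43200 s of true time the clock registers 43200/0.997160 = 43323.1 s, so it gains 123 s.

gain 123 s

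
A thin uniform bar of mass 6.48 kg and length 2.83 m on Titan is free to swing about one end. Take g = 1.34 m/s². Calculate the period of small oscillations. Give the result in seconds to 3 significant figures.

For a physical pendulum T = 2π√(I/(mgd)), with d = 1.415 m from pivot to centre of mass.
I_cm = mL²/12 = 6.48 × 2.83²/12 = 4.325 kg·m²; I = I_cm + md² = 4.325 + 6.48 × 1.415² = 17.30 kg·m².
T = 2π√(17.30/(6.48 × 1.34 × 1.415)) = 7.46 s.

7.46 s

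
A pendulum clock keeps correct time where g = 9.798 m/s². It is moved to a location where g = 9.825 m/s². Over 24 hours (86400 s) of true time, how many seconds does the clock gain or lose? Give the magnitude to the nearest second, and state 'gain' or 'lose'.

gain 119 s

The clock's period scales as T ∝ 1/√g, so T'/T = √(9.798/9.825) = 0.998625.
In 86400 s of true time the clock registers 86400/0.998625 = 86519.0 s, so it gains 119 s.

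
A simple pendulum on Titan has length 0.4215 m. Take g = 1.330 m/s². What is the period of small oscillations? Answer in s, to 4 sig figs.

3.537 s

T = 2π√(L/g) = 2π√(0.4215/1.330) = 2π × 0.56295 = 3.537 s.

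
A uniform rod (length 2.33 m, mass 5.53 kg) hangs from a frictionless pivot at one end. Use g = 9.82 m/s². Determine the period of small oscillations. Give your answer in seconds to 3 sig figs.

For a physical pendulum T = 2π√(I/(mgd)), with d = 1.165 m from pivot to centre of mass.
I_cm = mL²/12 = 5.53 × 2.33²/12 = 2.502 kg·m²; I = I_cm + md² = 2.502 + 5.53 × 1.165² = 10.01 kg·m².
T = 2π√(10.01/(5.53 × 9.82 × 1.165)) = 2.50 s.

2.50 s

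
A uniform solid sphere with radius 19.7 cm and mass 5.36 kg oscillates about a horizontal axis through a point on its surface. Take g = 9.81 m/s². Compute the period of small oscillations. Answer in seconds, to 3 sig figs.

I_cm = (2/5)mr² = 0.08321 kg·m². The pivot is at distance d = 0.197 m from the centre of mass.
By the parallel-axis theorem, I = I_cm + md² = 0.08321 + 0.2080 = 0.2912 kg·m².
T = 2π√(I/(mgd)) = 2π√(0.2912/(5.36 × 9.81 × 0.197)) = 1.05 s.

1.05 s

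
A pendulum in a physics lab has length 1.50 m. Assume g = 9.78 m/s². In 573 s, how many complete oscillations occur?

T = 2π√(L/g) = 2π√(1.50/9.78) = 2.461 s.
Number of complete oscillations = ⌊573/2.461⌋ = ⌊232.9⌋ = 232.

232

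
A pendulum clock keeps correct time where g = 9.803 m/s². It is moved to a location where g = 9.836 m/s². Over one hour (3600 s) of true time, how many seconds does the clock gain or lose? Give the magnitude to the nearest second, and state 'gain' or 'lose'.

The clock's period scales as T ∝ 1/√g, so T'/T = √(9.803/9.836) = 0.998321.
In 3600 s of true time the clock registers 3600/0.998321 = 3606.1 s, so it gains 6 s.

gain 6 s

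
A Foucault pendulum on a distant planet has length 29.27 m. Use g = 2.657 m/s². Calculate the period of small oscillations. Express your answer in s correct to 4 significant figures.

T = 2π√(L/g) = 2π√(29.27/2.657) = 2π × 3.3191 = 20.85 s.

20.85 s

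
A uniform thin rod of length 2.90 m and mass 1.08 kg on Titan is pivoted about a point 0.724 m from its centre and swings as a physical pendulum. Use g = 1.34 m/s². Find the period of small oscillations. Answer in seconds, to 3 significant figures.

For a physical pendulum T = 2π√(I/(mgd)), with d = 0.7240 m from pivot to centre of mass.
I_cm = mL²/12 = 1.08 × 2.90²/12 = 0.7569 kg·m²; I = I_cm + md² = 0.7569 + 1.08 × 0.7240² = 1.323 kg·m².
T = 2π√(1.323/(1.08 × 1.34 × 0.7240)) = 7.06 s.

7.06 s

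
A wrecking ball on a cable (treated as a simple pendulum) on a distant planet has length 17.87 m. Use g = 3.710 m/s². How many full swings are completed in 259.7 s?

T = 2π√(L/g) = 2π√(17.87/3.710) = 13.790 s.
Number of complete oscillations = ⌊259.7/13.790⌋ = ⌊18.833⌋ = 18.

18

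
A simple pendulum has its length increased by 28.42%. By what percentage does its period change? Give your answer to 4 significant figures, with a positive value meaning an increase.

13.32%

T ∝ √L, so T'/T = √(1.2842) = 1.1332.
Percentage change in T = (1.1332 − 1) × 100% = 13.32%.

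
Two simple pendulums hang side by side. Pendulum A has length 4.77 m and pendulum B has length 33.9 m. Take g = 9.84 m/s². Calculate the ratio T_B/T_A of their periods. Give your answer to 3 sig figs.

2.67

T ∝ √L, so T_B/T_A = √(L_B/L_A) = √(33.9/4.77) = 2.67.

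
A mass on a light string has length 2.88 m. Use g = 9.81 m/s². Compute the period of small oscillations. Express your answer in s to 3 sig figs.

3.40 s

T = 2π√(L/g) = 2π√(2.88/9.81) = 2π × 0.5418 = 3.40 s.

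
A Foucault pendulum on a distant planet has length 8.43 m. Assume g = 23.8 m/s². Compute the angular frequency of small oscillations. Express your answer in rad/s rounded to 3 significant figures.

1.68 rad/s

ω = √(g/L) = √(23.8/8.43) = 1.68 rad/s.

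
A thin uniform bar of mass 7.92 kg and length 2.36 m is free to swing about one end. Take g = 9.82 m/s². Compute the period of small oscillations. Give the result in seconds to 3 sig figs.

2.51 s

For a physical pendulum T = 2π√(I/(mgd)), with d = 1.180 m from pivot to centre of mass.
I_cm = mL²/12 = 7.92 × 2.36²/12 = 3.676 kg·m²; I = I_cm + md² = 3.676 + 7.92 × 1.180² = 14.70 kg·m².
T = 2π√(14.70/(7.92 × 9.82 × 1.180)) = 2.51 s.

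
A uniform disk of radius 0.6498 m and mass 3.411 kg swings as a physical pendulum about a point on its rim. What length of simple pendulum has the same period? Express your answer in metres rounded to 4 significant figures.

The equivalent simple-pendulum length is L_eq = I/(md), where I is about the pivot and d = 0.64980 m.
I_cm = ½mR² = 0.72013 kg·m², so I = I_cm + md² = 0.72013 + 1.4403 = 2.1604 kg·m².
L_eq = 2.1604/(3.411 × 0.64980) = 0.9747 m.

0.9747 m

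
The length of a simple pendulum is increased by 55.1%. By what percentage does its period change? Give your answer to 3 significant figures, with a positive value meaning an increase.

T ∝ √L, so T'/T = √(1.551) = 1.245.
Percentage change in T = (1.245 − 1) × 100% = 24.5%.

24.5%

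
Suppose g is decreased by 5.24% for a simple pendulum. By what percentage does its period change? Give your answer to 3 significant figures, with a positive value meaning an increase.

2.73%

T ∝ 1/√g, so T'/T = 1/√(0.9476) = 1.027.
Percentage change in T = (1.027 − 1) × 100% = 2.73%.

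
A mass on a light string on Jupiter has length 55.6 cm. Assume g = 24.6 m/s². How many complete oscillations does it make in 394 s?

T = 2π√(L/g) = 2π√(0.556/24.6) = 0.9446 s.
Number of complete oscillations = ⌊394/0.9446⌋ = ⌊417.1⌋ = 417.

417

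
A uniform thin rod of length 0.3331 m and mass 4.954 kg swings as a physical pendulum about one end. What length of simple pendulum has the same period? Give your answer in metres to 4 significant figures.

The equivalent simple-pendulum length is L_eq = I/(md), where I is about the pivot and d = 0.16655 m.
I_cm = (1/12)mL² = 0.045806 kg·m², so I = I_cm + md² = 0.045806 + 0.13742 = 0.18322 kg·m².
L_eq = 0.18322/(4.954 × 0.16655) = 0.2221 m.

0.2221 m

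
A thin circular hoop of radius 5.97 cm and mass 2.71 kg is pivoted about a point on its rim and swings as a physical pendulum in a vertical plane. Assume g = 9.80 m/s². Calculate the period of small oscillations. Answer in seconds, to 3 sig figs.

I_cm = mr² = 0.009659 kg·m². The pivot is at distance d = 0.0597 m from the centre of mass.
By the parallel-axis theorem, I = I_cm + md² = 0.009659 + 0.009659 = 0.01932 kg·m².
T = 2π√(I/(mgd)) = 2π√(0.01932/(2.71 × 9.80 × 0.0597)) = 0.694 s.

0.694 s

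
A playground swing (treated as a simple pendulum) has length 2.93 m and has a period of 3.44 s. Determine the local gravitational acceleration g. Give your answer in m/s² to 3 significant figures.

9.77 m/s²

From T = 2π√(L/g), g = 4π²L/T² = 4π² × 2.93/3.440² = 9.77 m/s².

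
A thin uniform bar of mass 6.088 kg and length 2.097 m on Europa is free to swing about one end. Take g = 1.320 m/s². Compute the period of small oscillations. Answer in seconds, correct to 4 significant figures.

For a physical pendulum T = 2π√(I/(mgd)), with d = 1.0485 m from pivot to centre of mass.
I_cm = mL²/12 = 6.088 × 2.097²/12 = 2.2310 kg·m²; I = I_cm + md² = 2.2310 + 6.088 × 1.0485² = 8.9238 kg·m².
T = 2π√(8.9238/(6.088 × 1.320 × 1.0485)) = 6.466 s.

6.466 s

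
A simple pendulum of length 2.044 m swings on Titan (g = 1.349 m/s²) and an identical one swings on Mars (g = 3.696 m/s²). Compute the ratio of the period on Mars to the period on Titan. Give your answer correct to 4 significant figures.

0.6041

T ∝ 1/√g, so T₂/T₁ = √(g₁/g₂) = √(1.349/3.696) = 0.6041.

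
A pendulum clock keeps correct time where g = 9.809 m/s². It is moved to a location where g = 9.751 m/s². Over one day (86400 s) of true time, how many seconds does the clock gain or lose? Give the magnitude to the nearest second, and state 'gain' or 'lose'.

The clock's period scales as T ∝ 1/√g, so T'/T = √(9.809/9.751) = 1.00297.
In 86400 s of true time the clock registers 86400/1.00297 = 86144.2 s, so it loses 256 s.

lose 256 s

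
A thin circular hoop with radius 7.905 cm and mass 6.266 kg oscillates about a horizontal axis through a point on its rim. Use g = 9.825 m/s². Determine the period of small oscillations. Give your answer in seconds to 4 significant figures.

I_cm = mr² = 0.039156 kg·m². The pivot is at distance d = 0.07905 m from the centre of mass.
By the parallel-axis theorem, I = I_cm + md² = 0.039156 + 0.039156 = 0.078311 kg·m².
T = 2π√(I/(mgd)) = 2π√(0.078311/(6.266 × 9.825 × 0.07905)) = 0.7970 s.

0.7970 s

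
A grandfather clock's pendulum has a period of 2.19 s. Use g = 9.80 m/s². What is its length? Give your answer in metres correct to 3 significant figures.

1.19 m

From T = 2π√(L/g), L = gT²/(4π²) = 9.80 × 2.190²/(4π²) = 1.19 m.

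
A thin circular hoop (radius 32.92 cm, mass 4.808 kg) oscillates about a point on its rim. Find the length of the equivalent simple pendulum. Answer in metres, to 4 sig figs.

The equivalent simple-pendulum length is L_eq = I/(md), where I is about the pivot and d = 0.32920 m.
I_cm = mR² = 0.52106 kg·m², so I = I_cm + md² = 0.52106 + 0.52106 = 1.0421 kg·m².
L_eq = 1.0421/(4.808 × 0.32920) = 0.6584 m.

0.6584 m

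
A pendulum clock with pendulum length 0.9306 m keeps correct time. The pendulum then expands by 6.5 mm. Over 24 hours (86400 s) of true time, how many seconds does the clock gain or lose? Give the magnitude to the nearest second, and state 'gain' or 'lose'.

T ∝ √L, so T'/T = √(0.93710/0.9306) = 1.00349.
In 86400 s of true time the clock registers 86400/1.00349 = 86099.8 s, so it loses 300 s.

lose 300 s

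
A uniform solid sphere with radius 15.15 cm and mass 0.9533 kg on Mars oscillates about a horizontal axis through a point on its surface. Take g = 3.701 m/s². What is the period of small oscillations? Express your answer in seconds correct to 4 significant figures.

I_cm = (2/5)mr² = 0.0087522 kg·m². The pivot is at distance d = 0.1515 m from the centre of mass.
By the parallel-axis theorem, I = I_cm + md² = 0.0087522 + 0.021880 = 0.030633 kg·m².
T = 2π√(I/(mgd)) = 2π√(0.030633/(0.9533 × 3.701 × 0.1515)) = 1.504 s.

1.504 s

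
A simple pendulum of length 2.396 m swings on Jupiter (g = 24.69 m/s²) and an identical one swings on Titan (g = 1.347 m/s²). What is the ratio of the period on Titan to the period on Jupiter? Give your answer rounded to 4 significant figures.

T ∝ 1/√g, so T₂/T₁ = √(g₁/g₂) = √(24.69/1.347) = 4.281.

4.281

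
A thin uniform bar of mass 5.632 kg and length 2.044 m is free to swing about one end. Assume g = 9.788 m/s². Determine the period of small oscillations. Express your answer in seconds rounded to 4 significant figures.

2.344 s

For a physical pendulum T = 2π√(I/(mgd)), with d = 1.0220 m from pivot to centre of mass.
I_cm = mL²/12 = 5.632 × 2.044²/12 = 1.9608 kg·m²; I = I_cm + md² = 1.9608 + 5.632 × 1.0220² = 7.8434 kg·m².
T = 2π√(7.8434/(5.632 × 9.788 × 1.0220)) = 2.344 s.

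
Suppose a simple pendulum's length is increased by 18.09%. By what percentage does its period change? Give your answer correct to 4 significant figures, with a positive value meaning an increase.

T ∝ √L, so T'/T = √(1.1809) = 1.0867.
Percentage change in T = (1.0867 − 1) × 100% = 8.669%.

8.669%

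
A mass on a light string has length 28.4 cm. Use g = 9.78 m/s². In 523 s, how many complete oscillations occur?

T = 2π√(L/g) = 2π√(0.284/9.78) = 1.071 s.
Number of complete oscillations = ⌊523/1.071⌋ = ⌊488.5⌋ = 488.

488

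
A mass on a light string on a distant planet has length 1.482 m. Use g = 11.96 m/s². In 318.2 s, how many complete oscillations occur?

T = 2π√(L/g) = 2π√(1.482/11.96) = 2.2118 s.
Number of complete oscillations = ⌊318.2/2.2118⌋ = ⌊143.87⌋ = 143.

143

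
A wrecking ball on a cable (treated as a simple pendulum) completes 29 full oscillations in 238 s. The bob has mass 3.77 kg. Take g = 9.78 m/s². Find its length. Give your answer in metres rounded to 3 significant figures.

16.7 m

T = 238/29 = 8.207 s.
From T = 2π√(L/g), L = gT²/(4π²) = 9.78 × 8.207²/(4π²) = 16.7 m.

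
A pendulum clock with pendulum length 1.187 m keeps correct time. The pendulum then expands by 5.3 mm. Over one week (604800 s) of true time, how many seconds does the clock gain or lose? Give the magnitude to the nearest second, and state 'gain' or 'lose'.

T ∝ √L, so T'/T = √(1.19230/1.187) = 1.00223.
In 604800 s of true time the clock registers 604800/1.00223 = 603454.3 s, so it loses 1346 s.

lose 1346 s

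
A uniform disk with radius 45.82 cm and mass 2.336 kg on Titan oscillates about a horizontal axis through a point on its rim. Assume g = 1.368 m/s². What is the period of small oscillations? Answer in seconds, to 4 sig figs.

4.454 s

I_cm = ½mr² = 0.24522 kg·m². The pivot is at distance d = 0.4582 m from the centre of mass.
By the parallel-axis theorem, I = I_cm + md² = 0.24522 + 0.49044 = 0.73566 kg·m².
T = 2π√(I/(mgd)) = 2π√(0.73566/(2.336 × 1.368 × 0.4582)) = 4.454 s.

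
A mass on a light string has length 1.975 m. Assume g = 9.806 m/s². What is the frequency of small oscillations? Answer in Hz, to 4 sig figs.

T = 2π√(L/g) = 2π√(1.975/9.806) = 2.8198 s, so f = 1/T = 0.3546 Hz.

0.3546 Hz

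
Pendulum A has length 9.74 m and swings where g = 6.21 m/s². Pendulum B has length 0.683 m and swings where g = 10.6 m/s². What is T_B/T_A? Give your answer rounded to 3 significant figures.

0.203

T = 2π√(L/g), so T_B/T_A = √((L_B/g_B)/(L_A/g_A)) = √((0.683/10.6)/(9.74/6.21)) = 0.203.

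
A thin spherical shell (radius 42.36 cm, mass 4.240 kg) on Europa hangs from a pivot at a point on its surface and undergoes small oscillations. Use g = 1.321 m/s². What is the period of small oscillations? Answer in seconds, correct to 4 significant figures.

I_cm = (2/3)mr² = 0.50721 kg·m². The pivot is at distance d = 0.4236 m from the centre of mass.
By the parallel-axis theorem, I = I_cm + md² = 0.50721 + 0.76081 = 1.2680 kg·m².
T = 2π√(I/(mgd)) = 2π√(1.2680/(4.240 × 1.321 × 0.4236)) = 4.593 s.

4.593 s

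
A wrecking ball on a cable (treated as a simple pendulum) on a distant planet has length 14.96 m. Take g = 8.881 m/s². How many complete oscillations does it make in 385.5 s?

T = 2π√(L/g) = 2π√(14.96/8.881) = 8.1548 s.
Number of complete oscillations = ⌊385.5/8.1548⌋ = ⌊47.273⌋ = 47.

47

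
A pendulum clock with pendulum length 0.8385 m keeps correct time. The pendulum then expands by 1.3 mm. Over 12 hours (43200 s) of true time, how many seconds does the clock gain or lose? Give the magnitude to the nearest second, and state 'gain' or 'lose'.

lose 33 s

T ∝ √L, so T'/T = √(0.83980/0.8385) = 1.00077.
In 43200 s of true time the clock registers 43200/1.00077 = 43166.6 s, so it loses 33 s.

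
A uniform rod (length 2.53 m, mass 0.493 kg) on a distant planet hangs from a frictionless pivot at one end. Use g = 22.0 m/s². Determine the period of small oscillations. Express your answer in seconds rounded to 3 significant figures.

1.74 s

For a physical pendulum T = 2π√(I/(mgd)), with d = 1.265 m from pivot to centre of mass.
I_cm = mL²/12 = 0.493 × 2.53²/12 = 0.2630 kg·m²; I = I_cm + md² = 0.2630 + 0.493 × 1.265² = 1.052 kg·m².
T = 2π√(1.052/(0.493 × 22.0 × 1.265)) = 1.74 s.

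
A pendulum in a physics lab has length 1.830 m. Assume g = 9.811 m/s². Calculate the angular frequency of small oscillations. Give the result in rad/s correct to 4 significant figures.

2.315 rad/s

ω = √(g/L) = √(9.811/1.830) = 2.315 rad/s.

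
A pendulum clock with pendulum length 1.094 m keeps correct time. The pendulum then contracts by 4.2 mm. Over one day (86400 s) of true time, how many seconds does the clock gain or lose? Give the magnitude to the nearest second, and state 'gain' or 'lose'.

T ∝ √L, so T'/T = √(1.08980/1.094) = 0.998079.
In 86400 s of true time the clock registers 86400/0.998079 = 86566.3 s, so it gains 166 s.

gain 166 s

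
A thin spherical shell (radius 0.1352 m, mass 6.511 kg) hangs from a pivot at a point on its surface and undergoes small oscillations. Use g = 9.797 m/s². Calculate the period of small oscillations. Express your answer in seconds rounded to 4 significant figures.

I_cm = (2/3)mr² = 0.079343 kg·m². The pivot is at distance d = 0.1352 m from the centre of mass.
By the parallel-axis theorem, I = I_cm + md² = 0.079343 + 0.11901 = 0.19836 kg·m².
T = 2π√(I/(mgd)) = 2π√(0.19836/(6.511 × 9.797 × 0.1352)) = 0.9529 s.

0.9529 s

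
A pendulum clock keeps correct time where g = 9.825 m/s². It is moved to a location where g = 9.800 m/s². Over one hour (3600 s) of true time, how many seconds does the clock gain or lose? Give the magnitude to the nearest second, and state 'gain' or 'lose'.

lose 5 s

The clock's period scales as T ∝ 1/√g, so T'/T = √(9.825/9.800) = 1.00127.
In 3600 s of true time the clock registers 3600/1.00127 = 3595.4 s, so it loses 5 s.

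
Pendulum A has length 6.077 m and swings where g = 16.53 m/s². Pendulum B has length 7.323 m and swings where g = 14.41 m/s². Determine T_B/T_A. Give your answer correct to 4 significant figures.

T = 2π√(L/g), so T_B/T_A = √((L_B/g_B)/(L_A/g_A)) = √((7.323/14.41)/(6.077/16.53)) = 1.176.

1.176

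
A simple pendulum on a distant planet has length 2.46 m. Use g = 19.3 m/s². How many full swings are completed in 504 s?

T = 2π√(L/g) = 2π√(2.46/19.3) = 2.243 s.
Number of complete oscillations = ⌊504/2.243⌋ = ⌊224.7⌋ = 224.

224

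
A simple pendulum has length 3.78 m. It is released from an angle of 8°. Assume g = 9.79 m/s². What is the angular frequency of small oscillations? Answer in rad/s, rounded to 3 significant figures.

ω = √(g/L) = √(9.79/3.78) = 1.61 rad/s.

1.61 rad/s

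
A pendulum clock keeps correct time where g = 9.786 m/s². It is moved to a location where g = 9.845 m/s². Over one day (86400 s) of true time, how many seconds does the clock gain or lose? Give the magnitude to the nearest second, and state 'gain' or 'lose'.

The clock's period scales as T ∝ 1/√g, so T'/T = √(9.786/9.845) = 0.996999.
In 86400 s of true time the clock registers 86400/0.996999 = 86660.1 s, so it gains 260 s.

gain 260 s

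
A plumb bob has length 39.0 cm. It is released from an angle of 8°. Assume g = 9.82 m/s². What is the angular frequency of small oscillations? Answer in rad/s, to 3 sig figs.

5.02 rad/s

ω = √(g/L) = √(9.82/0.390) = 5.02 rad/s.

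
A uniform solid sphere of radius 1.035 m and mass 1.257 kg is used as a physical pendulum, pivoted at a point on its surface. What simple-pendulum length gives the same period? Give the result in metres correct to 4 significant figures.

1.449 m

The equivalent simple-pendulum length is L_eq = I/(md), where I is about the pivot and d = 1.0350 m.
I_cm = (2/5)mR² = 0.53861 kg·m², so I = I_cm + md² = 0.53861 + 1.3465 = 1.8851 kg·m².
L_eq = 1.8851/(1.257 × 1.0350) = 1.449 m.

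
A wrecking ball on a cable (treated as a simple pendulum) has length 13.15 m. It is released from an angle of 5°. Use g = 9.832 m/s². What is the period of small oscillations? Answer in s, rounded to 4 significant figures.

7.266 s

T = 2π√(L/g) = 2π√(13.15/9.832) = 2π × 1.1565 = 7.266 s.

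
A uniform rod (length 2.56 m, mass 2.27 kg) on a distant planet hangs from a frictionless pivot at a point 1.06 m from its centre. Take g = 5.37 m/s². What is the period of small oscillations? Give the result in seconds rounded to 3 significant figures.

3.40 s

For a physical pendulum T = 2π√(I/(mgd)), with d = 1.060 m from pivot to centre of mass.
I_cm = mL²/12 = 2.27 × 2.56²/12 = 1.240 kg·m²; I = I_cm + md² = 1.240 + 2.27 × 1.060² = 3.790 kg·m².
T = 2π√(3.790/(2.27 × 5.37 × 1.060)) = 3.40 s.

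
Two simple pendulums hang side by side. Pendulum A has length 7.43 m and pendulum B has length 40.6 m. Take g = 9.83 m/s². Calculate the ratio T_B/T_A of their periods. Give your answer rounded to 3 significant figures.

T ∝ √L, so T_B/T_A = √(L_B/L_A) = √(40.6/7.43) = 2.34.

2.34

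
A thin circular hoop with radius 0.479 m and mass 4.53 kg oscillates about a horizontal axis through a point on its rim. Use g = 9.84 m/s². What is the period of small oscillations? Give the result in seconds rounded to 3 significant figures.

1.96 s

I_cm = mr² = 1.039 kg·m². The pivot is at distance d = 0.479 m from the centre of mass.
By the parallel-axis theorem, I = I_cm + md² = 1.039 + 1.039 = 2.079 kg·m².
T = 2π√(I/(mgd)) = 2π√(2.079/(4.53 × 9.84 × 0.479)) = 1.96 s.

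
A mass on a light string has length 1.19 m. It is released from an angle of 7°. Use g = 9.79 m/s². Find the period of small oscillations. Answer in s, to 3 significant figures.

2.19 s

T = 2π√(L/g) = 2π√(1.19/9.79) = 2π × 0.3486 = 2.19 s.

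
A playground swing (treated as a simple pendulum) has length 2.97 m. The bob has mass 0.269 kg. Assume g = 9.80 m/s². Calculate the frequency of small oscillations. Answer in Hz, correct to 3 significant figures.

0.289 Hz

T = 2π√(L/g) = 2π√(2.97/9.80) = 3.459 s, so f = 1/T = 0.289 Hz.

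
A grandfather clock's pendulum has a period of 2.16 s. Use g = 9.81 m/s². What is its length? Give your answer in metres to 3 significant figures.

1.16 m

From T = 2π√(L/g), L = gT²/(4π²) = 9.81 × 2.160²/(4π²) = 1.16 m.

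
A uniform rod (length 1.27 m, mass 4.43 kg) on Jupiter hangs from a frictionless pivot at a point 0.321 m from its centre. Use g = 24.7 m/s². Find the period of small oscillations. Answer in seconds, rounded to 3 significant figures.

1.09 s

For a physical pendulum T = 2π√(I/(mgd)), with d = 0.3210 m from pivot to centre of mass.
I_cm = mL²/12 = 4.43 × 1.27²/12 = 0.5954 kg·m²; I = I_cm + md² = 0.5954 + 4.43 × 0.3210² = 1.052 kg·m².
T = 2π√(1.052/(4.43 × 24.7 × 0.3210)) = 1.09 s.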